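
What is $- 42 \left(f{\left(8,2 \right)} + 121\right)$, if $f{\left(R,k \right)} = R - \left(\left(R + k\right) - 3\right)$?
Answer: $-5124$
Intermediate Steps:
$f{\left(R,k \right)} = 3 - k$ ($f{\left(R,k \right)} = R - \left(-3 + R + k\right) = 3 - k$)
$- 42 \left(f{\left(8,2 \right)} + 121\right) = - 42 \left(\left(3 - 2\right) + 121\right) = - 42 \left(1 + 121\right) = \left(-42\right) 122 = -5124$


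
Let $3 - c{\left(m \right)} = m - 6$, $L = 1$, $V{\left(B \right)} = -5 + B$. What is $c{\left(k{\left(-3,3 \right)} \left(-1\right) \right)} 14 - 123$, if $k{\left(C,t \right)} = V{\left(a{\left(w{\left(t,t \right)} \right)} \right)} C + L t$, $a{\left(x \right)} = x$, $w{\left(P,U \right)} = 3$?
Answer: $129$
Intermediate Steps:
$k{\left(C,t \right)} = t - 2 C$ ($k{\left(C,t \right)} = \left(-5 + 3\right) C + 1 t = - 2 C + t = t - 2 C$)
$c{\left(m \right)} = 9 - m$ ($c{\left(m \right)} = 3 - \left(m - 6\right) = 3 - \left(-6 + m\right) = 9 - m$)
$c{\left(k{\left(-3,3 \right)} \left(-1\right) \right)} 14 - 123 = \left(9 - \left(3 - -6\right) \left(-1\right)\right) 14 - 123 = \left(9 - \left(3 + 6\right) \left(-1\right)\right) 14 - 123 = \left(9 - 9 \left(-1\right)\right) 14 - 123 = \left(9 - -9\right) 14 - 123 = \left(9 + 9\right) 14 - 123 = 18 \cdot 14 - 123 = 252 - 123 = 129$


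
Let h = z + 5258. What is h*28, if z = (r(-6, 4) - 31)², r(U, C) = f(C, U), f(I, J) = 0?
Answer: 174132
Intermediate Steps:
r(U, C) = 0
z = 961 (z = (0 - 31)² = (-31)² = 961)
h = 6219 (h = 961 + 5258 = 6219)
h*28 = 6219*28 = 174132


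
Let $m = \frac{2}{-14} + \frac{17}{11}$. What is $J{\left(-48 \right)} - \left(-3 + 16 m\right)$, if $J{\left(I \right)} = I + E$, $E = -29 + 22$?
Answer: $- \frac{5732}{77} \approx -74.442$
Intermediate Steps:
$E = -7$
$m = \frac{108}{77}$ ($m = 2 \left(- \frac{1}{14}\right) + 17 \cdot \frac{1}{11} = - \frac{1}{7} + \frac{17}{11} = \frac{108}{77} \approx 1.4026$)
$J{\left(I \right)} = -7 + I$ ($J{\left(I \right)} = I - 7 = -7 + I$)
$J{\left(-48 \right)} - \left(-3 + 16 m\right) = \left(-7 - 48\right) + \left(\left(-16\right) \frac{108}{77} + \left(-6 + 9\right)\right) = -55 + \left(- \frac{1728}{77} + 3\right) = -55 - \frac{1497}{77} = - \frac{5732}{77}$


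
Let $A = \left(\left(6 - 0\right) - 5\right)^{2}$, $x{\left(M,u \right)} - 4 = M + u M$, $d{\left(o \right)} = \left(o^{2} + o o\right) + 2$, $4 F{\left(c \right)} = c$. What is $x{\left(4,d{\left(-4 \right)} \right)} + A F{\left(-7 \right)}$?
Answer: $\frac{569}{4} \approx 142.25$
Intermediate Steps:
$F{\left(c \right)} = \frac{c}{4}$
$d{\left(o \right)} = 2 + 2 o^{2}$ ($d{\left(o \right)} = \left(o^{2} + o^{2}\right) + 2 = 2 o^{2} + 2 = 2 + 2 o^{2}$)
$x{\left(M,u \right)} = 4 + M + M u$ ($x{\left(M,u \right)} = 4 + \left(M + u M\right) = 4 + \left(M + M u\right) = 4 + M + M u$)
$A = 1$ ($A = \left(\left(6 + 0\right) - 5\right)^{2} = \left(6 - 5\right)^{2} = 1^{2} = 1$)
$x{\left(4,d{\left(-4 \right)} \right)} + A F{\left(-7 \right)} = \left(4 + 4 + 4 \left(2 + 2 \left(-4\right)^{2}\right)\right) + 1 \cdot \frac{1}{4} \left(-7\right) = \left(4 + 4 + 4 \left(2 + 2 \cdot 16\right)\right) + 1 \left(- \frac{7}{4}\right) = \left(4 + 4 + 4 \left(2 + 32\right)\right) - \frac{7}{4} = \left(4 + 4 + 4 \cdot 34\right) - \frac{7}{4} = \left(4 + 4 + 136\right) - \frac{7}{4} = 144 - \frac{7}{4} = \frac{569}{4}$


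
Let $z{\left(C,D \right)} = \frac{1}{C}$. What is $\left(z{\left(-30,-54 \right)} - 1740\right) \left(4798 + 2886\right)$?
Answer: $- \frac{200556242}{15} \approx -1.337 \cdot 10^{7}$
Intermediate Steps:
$\left(z{\left(-30,-54 \right)} - 1740\right) \left(4798 + 2886\right) = \left(\frac{1}{-30} - 1740\right) \left(4798 + 2886\right) = \left(- \frac{1}{30} - 1740\right) 7684 = \left(- \frac{52201}{30}\right) 7684 = - \frac{200556242}{15}$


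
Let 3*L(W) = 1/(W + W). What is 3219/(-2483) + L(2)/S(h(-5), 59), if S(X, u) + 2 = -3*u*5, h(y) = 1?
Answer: -34265519/26429052 ≈ -1.2965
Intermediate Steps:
L(W) = 1/(6*W) (L(W) = 1/(3*(W + W)) = 1/(3*((2*W))) = (1/(2*W))/3 = 1/(6*W))
S(X, u) = -2 - 15*u (S(X, u) = -2 - 3*u*5 = -2 - 15*u)
3219/(-2483) + L(2)/S(h(-5), 59) = 3219/(-2483) + ((1/6)/2)/(-2 - 15*59) = 3219*(-1/2483) + ((1/6)*(1/2))/(-2 - 885) = -3219/2483 + (1/12)/(-887) = -3219/2483 + (1/12)*(-1/887) = -3219/2483 - 1/10644 = -34265519/26429052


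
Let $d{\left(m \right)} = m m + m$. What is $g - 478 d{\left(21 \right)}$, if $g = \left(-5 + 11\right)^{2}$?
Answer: $-220800$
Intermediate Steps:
$g = 36$ ($g = 6^{2} = 36$)
$d{\left(m \right)} = m + m^{2}$ ($d{\left(m \right)} = m^{2} + m = m + m^{2}$)
$g - 478 d{\left(21 \right)} = 36 - 478 \cdot 21 \left(1 + 21\right) = 36 - 478 \cdot 21 \cdot 22 = 36 - 220836 = -220800$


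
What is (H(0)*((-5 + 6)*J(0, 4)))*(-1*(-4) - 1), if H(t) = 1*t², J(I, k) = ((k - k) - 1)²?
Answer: 0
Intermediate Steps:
J(I, k) = 1 (J(I, k) = (0 - 1)² = (-1)² = 1)
H(t) = t²
(H(0)*((-5 + 6)*J(0, 4)))*(-1*(-4) - 1) = (0²*((-5 + 6)*1))*(-1*(-4) - 1) = (0*(1*1))*(4 - 1) = (0*1)*3 = 0*3 = 0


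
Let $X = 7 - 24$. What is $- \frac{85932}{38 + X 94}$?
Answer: $\frac{7161}{130} \approx 55.085$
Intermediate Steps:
$X = -17$
$- \frac{85932}{38 + X 94} = - \frac{85932}{38 - 1598} = - \frac{85932}{-1560} = \left(-85932\right) \left(- \frac{1}{1560}\right) = \frac{7161}{130}$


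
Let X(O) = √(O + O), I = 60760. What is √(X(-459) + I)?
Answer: √(60760 + 3*I*√102) ≈ 246.5 + 0.0615*I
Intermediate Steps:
X(O) = √2*√O (X(O) = √(2*O) = √2*√O)
√(X(-459) + I) = √(√2*√(-459) + 60760) = √(√2*(3*I*√51) + 60760) = √(3*I*√102 + 60760) = √(60760 + 3*I*√102)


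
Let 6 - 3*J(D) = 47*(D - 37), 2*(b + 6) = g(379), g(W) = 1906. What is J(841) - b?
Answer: -13541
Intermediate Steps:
b = 947 (b = -6 + (½)*1906 = -6 + 953 = 947)
J(D) = 1745/3 - 47*D/3 (J(D) = 2 - 47*(D - 37)/3 = 2 - 47*(-37 + D)/3 = 2 - (-1739 + 47*D)/3 = 2 + (1739/3 - 47*D/3) = 1745/3 - 47*D/3)
J(841) - b = (1745/3 - 47/3*841) - 1*947 = (1745/3 - 39527/3) - 947 = -12594 - 947 = -13541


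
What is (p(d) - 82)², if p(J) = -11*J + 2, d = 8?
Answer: 28224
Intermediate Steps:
p(J) = 2 - 11*J
(p(d) - 82)² = ((2 - 11*8) - 82)² = ((2 - 88) - 82)² = (-86 - 82)² = (-168)² = 28224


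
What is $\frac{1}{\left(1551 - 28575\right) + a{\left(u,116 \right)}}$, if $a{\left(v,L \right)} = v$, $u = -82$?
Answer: $- \frac{1}{27106} \approx -3.6892 \cdot 10^{-5}$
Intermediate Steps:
$\frac{1}{\left(1551 - 28575\right) + a{\left(u,116 \right)}} = \frac{1}{\left(1551 - 28575\right) - 82} = \frac{1}{-27024 - 82} = \frac{1}{-27106} = - \frac{1}{27106}$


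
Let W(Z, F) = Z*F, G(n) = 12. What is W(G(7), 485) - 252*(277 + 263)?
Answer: -130260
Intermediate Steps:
W(Z, F) = F*Z
W(G(7), 485) - 252*(277 + 263) = 485*12 - 252*(277 + 263) = 5820 - 252*540 = 5820 - 1*136080 = 5820 - 136080 = -130260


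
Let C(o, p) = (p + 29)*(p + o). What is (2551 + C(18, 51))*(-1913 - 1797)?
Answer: -29943410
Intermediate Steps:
C(o, p) = (29 + p)*(o + p)
(2551 + C(18, 51))*(-1913 - 1797) = (2551 + (51² + 29*18 + 29*51 + 18*51))*(-1913 - 1797) = (2551 + (2601 + 522 + 1479 + 918))*(-3710) = (2551 + 5520)*(-3710) = 8071*(-3710) = -29943410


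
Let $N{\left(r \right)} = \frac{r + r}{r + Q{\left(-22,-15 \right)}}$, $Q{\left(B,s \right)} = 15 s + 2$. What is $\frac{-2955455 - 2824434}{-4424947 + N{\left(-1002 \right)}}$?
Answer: $\frac{7080364025}{5420558071} \approx 1.3062$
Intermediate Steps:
$Q{\left(B,s \right)} = 2 + 15 s$
$N{\left(r \right)} = \frac{2 r}{-223 + r}$ ($N{\left(r \right)} = \frac{r + r}{r + \left(2 + 15 \left(-15\right)\right)} = \frac{2 r}{r + \left(2 - 225\right)} = \frac{2 r}{r - 223} = \frac{2 r}{-223 + r}$)
$\frac{-2955455 - 2824434}{-4424947 + N{\left(-1002 \right)}} = \frac{-2955455 - 2824434}{-4424947 + 2 \left(-1002\right) \frac{1}{-223 - 1002}} = - \frac{5779889}{-4424947 + 2 \left(-1002\right) \frac{1}{-1225}} = - \frac{5779889}{-4424947 + 2 \left(-1002\right) \left(- \frac{1}{1225}\right)} = - \frac{5779889}{-4424947 + \frac{2004}{1225}} = - \frac{5779889}{- \frac{5420558071}{1225}} = \left(-5779889\right) \left(- \frac{1225}{5420558071}\right) = \frac{7080364025}{5420558071}$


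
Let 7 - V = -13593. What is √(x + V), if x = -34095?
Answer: I*√20495 ≈ 143.16*I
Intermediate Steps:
V = 13600 (V = 7 - 1*(-13593) = 7 + 13593 = 13600)
√(x + V) = √(-34095 + 13600) = √(-20495) = I*√20495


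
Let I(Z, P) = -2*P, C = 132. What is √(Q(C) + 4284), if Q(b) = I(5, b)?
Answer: 2*√1005 ≈ 63.403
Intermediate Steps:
Q(b) = -2*b
√(Q(C) + 4284) = √(-2*132 + 4284) = √(-264 + 4284) = √4020 = 2*√1005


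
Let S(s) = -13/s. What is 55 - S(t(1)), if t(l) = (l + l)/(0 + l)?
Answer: 123/2 ≈ 61.500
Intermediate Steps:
t(l) = 2 (t(l) = (2*l)/l = 2)
55 - S(t(1)) = 55 - (-13)/2 = 55 - 1*(-13/2) = 55 + 13/2 = 123/2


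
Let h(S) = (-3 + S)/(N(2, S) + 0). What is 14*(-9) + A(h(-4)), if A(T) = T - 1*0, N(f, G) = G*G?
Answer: -2023/16 ≈ -126.44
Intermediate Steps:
N(f, G) = G**2
h(S) = (-3 + S)/S**2 (h(S) = (-3 + S)/(S**2 + 0) = (-3 + S)/(S**2) = (-3 + S)/S**2)
A(T) = T (A(T) = T + 0 = T)
14*(-9) + A(h(-4)) = 14*(-9) + (-3 - 4)/(-4)**2 = -126 + (1/16)*(-7) = -126 - 7/16 = -2023/16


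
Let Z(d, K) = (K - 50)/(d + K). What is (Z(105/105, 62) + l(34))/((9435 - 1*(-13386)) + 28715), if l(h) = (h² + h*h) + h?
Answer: 24635/541128 ≈ 0.045525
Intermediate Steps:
l(h) = h + 2*h² (l(h) = (h² + h²) + h = 2*h² + h = h + 2*h²)
Z(d, K) = (-50 + K)/(K + d)
(Z(105/105, 62) + l(34))/((9435 - 1*(-13386)) + 28715) = ((-50 + 62)/(62 + 105/105) + 34*(1 + 2*34))/((9435 - 1*(-13386)) + 28715) = (12/(62 + 105*(1/105)) + 34*(1 + 68))/((9435 + 13386) + 28715) = (12/(62 + 1) + 34*69)/(22821 + 28715) = (12/63 + 2346)/51536 = ((1/63)*12 + 2346)*(1/51536) = (4/21 + 2346)*(1/51536) = (49270/21)*(1/51536) = 24635/541128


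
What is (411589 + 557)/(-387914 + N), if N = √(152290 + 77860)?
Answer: -11419800246/10748360089 - 147195*√9206/10748360089 ≈ -1.0638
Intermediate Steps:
N = 5*√9206 (N = √230150 = 5*√9206 ≈ 479.74)
(411589 + 557)/(-387914 + N) = (411589 + 557)/(-387914 + 5*√9206) = 412146/(-387914 + 5*√9206)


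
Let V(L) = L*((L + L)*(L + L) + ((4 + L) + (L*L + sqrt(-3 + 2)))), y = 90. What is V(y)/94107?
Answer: 1217820/31369 + 30*I/31369 ≈ 38.822 + 0.00095636*I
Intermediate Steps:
V(L) = L*(4 + I + L + 5*L**2) (V(L) = L*((2*L)*(2*L) + ((4 + L) + (L**2 + sqrt(-1)))) = L*(4*L**2 + ((4 + L) + (L**2 + I))) = L*(4*L**2 + ((4 + L) + (I + L**2))) = L*(4*L**2 + (4 + I + L + L**2)) = L*(4 + I + L + 5*L**2))
V(y)/94107 = (90*(4 + I + 90 + 5*90**2))/94107 = (90*(4 + I + 90 + 5*8100))*(1/94107) = (90*(4 + I + 90 + 40500))*(1/94107) = (90*(40594 + I))*(1/94107) = (3653460 + 90*I)*(1/94107) = 1217820/31369 + 30*I/31369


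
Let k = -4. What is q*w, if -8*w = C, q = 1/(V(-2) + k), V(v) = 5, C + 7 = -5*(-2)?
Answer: -3/8 ≈ -0.37500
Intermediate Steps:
C = 3 (C = -7 - 5*(-2) = -7 + 10 = 3)
q = 1 (q = 1/(5 - 4) = 1/1 = 1)
w = -3/8 (w = -1/8*3 = -3/8 ≈ -0.37500)
q*w = 1*(-3/8) = -3/8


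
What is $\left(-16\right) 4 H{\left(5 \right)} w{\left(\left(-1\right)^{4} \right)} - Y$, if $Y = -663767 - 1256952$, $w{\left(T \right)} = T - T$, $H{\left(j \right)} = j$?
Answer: $1920719$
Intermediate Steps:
$w{\left(T \right)} = 0$
$Y = -1920719$ ($Y = -663767 - 1256952 = -1920719$)
$\left(-16\right) 4 H{\left(5 \right)} w{\left(\left(-1\right)^{4} \right)} - Y = \left(-16\right) 4 \cdot 5 \cdot 0 - -1920719 = \left(-64\right) 5 \cdot 0 + 1920719 = \left(-320\right) 0 + 1920719 = 0 + 1920719 = 1920719$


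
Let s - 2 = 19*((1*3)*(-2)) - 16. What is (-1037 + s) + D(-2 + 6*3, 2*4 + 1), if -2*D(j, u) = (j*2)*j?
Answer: -1421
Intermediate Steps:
s = -128 (s = 2 + (19*((1*3)*(-2)) - 16) = 2 + (19*(3*(-2)) - 16) = 2 + (19*(-6) - 16) = 2 + (-114 - 16) = 2 - 130 = -128)
D(j, u) = -j**2 (D(j, u) = -j*2*j/2 = -2*j*j/2 = -j**2)
(-1037 + s) + D(-2 + 6*3, 2*4 + 1) = (-1037 - 128) - (-2 + 6*3)**2 = -1165 - (-2 + 18)**2 = -1165 - 1*16**2 = -1165 - 1*256 = -1165 - 256 = -1421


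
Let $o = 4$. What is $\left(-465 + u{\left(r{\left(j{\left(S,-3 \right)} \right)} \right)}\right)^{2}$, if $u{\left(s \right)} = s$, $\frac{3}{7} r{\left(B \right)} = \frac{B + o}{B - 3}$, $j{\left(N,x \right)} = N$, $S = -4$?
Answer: $216225$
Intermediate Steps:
$r{\left(B \right)} = \frac{7 \left(4 + B\right)}{3 \left(-3 + B\right)}$ ($r{\left(B \right)} = \frac{7 \frac{B + 4}{B - 3}}{3} = \frac{7 \frac{4 + B}{-3 + B}}{3} = \frac{7 \left(4 + B\right)}{3 \left(-3 + B\right)}$)
$\left(-465 + u{\left(r{\left(j{\left(S,-3 \right)} \right)} \right)}\right)^{2} = \left(-465 + \frac{7 \left(4 - 4\right)}{3 \left(-3 - 4\right)}\right)^{2} = \left(-465 + \frac{7}{3} \frac{1}{-7} \cdot 0\right)^{2} = \left(-465 + \frac{7}{3} \left(- \frac{1}{7}\right) 0\right)^{2} = \left(-465 + 0\right)^{2} = \left(-465\right)^{2} = 216225$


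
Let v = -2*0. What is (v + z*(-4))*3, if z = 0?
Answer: 0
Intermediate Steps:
v = 0
(v + z*(-4))*3 = (0 + 0*(-4))*3 = (0 + 0)*3 = 0*3 = 0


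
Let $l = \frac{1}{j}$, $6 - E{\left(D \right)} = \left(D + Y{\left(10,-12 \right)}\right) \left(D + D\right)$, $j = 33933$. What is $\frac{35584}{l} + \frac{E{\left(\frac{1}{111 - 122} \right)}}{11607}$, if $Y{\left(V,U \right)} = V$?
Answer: $\frac{1695830248215728}{1404447} \approx 1.2075 \cdot 10^{9}$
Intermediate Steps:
$E{\left(D \right)} = 6 - 2 D \left(10 + D\right)$ ($E{\left(D \right)} = 6 - \left(D + 10\right) \left(D + D\right) = 6 - \left(10 + D\right) 2 D = 6 - 2 D \left(10 + D\right)$)
$l = \frac{1}{33933} \approx 2.947 \cdot 10^{-5}$
$\frac{35584}{l} + \frac{E{\left(\frac{1}{111 - 122} \right)}}{11607} = 35584 \frac{1}{\frac{1}{33933}} + \frac{6 - \frac{20}{111 - 122} - 2 \left(\frac{1}{111 - 122}\right)^{2}}{11607} = 35584 \cdot 33933 + \left(6 - \frac{20}{-11} - 2 \left(\frac{1}{-11}\right)^{2}\right) \frac{1}{11607} = 1207471872 + \left(6 - - \frac{20}{11} - 2 \left(- \frac{1}{11}\right)^{2}\right) \frac{1}{11607} = 1207471872 + \left(6 + \frac{20}{11} - \frac{2}{121}\right) \frac{1}{11607} = 1207471872 + \frac{944}{121} \cdot \frac{1}{11607} = 1207471872 + \frac{944}{1404447} = \frac{1695830248215728}{1404447}$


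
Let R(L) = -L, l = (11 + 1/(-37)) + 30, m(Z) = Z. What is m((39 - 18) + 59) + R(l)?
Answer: 1444/37 ≈ 39.027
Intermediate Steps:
l = 1516/37 (l = (11 - 1/37) + 30 = 406/37 + 30 = 1516/37 ≈ 40.973)
m((39 - 18) + 59) + R(l) = ((39 - 18) + 59) - 1*1516/37 = (21 + 59) - 1516/37 = 80 - 1516/37 = 1444/37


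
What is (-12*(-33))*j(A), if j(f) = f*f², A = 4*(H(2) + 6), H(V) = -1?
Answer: 3168000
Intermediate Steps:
A = 20 (A = 4*(-1 + 6) = 4*5 = 20)
j(f) = f³
(-12*(-33))*j(A) = -12*(-33)*20³ = 396*8000 = 3168000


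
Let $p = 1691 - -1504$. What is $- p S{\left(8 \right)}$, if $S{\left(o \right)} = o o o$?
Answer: $-1635840$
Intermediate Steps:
$S{\left(o \right)} = o^{3}$ ($S{\left(o \right)} = o^{2} o = o^{3}$)
$p = 3195$ ($p = 1691 + 1504 = 3195$)
$- p S{\left(8 \right)} = - 3195 \cdot 8^{3} = - 3195 \cdot 512 = \left(-1\right) 1635840 = -1635840$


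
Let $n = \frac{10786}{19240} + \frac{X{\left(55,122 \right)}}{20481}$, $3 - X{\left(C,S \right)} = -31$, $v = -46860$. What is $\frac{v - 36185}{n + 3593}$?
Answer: $- \frac{16362125484900}{708029582573} \approx -23.109$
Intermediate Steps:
$X{\left(C,S \right)} = 34$ ($X{\left(C,S \right)} = 3 - -31 = 3 + 31 = 34$)
$n = \frac{110781113}{197027220}$ ($n = \frac{10786}{19240} + \frac{34}{20481} = 10786 \cdot \frac{1}{19240} + 34 \cdot \frac{1}{20481} = \frac{5393}{9620} + \frac{34}{20481} = \frac{110781113}{197027220} \approx 0.56226$)
$\frac{v - 36185}{n + 3593} = \frac{-46860 - 36185}{\frac{110781113}{197027220} + 3593} = - \frac{83045}{\frac{708029582573}{197027220}} = \left(-83045\right) \frac{197027220}{708029582573} = - \frac{16362125484900}{708029582573}$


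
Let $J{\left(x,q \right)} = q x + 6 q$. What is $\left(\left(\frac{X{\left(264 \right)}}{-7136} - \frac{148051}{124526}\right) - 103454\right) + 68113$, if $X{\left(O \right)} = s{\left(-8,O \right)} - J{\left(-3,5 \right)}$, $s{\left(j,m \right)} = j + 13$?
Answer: $- \frac{7851421896613}{222154384} \approx -35342.0$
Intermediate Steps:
$J{\left(x,q \right)} = 6 q + q x$
$s{\left(j,m \right)} = 13 + j$
$X{\left(O \right)} = -10$ ($X{\left(O \right)} = \left(13 - 8\right) - 5 \left(6 - 3\right) = 5 - 5 \cdot 3 = 5 - 15 = -10$)
$\left(\left(\frac{X{\left(264 \right)}}{-7136} - \frac{148051}{124526}\right) - 103454\right) + 68113 = \left(\left(- \frac{10}{-7136} - \frac{148051}{124526}\right) - 103454\right) + 68113 = \left(\left(\left(-10\right) \left(- \frac{1}{7136}\right) - \frac{148051}{124526}\right) - 103454\right) + 68113 = \left(\left(\frac{5}{3568} - \frac{148051}{124526}\right) - 103454\right) + 68113 = \left(- \frac{263811669}{222154384} - 103454\right) + 68113 = - \frac{22983023454005}{222154384} + 68113 = - \frac{7851421896613}{222154384}$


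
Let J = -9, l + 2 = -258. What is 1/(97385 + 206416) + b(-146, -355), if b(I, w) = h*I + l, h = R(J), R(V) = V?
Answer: 320206255/303801 ≈ 1054.0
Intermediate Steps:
l = -260 (l = -2 - 258 = -260)
h = -9
b(I, w) = -260 - 9*I (b(I, w) = -9*I - 260 = -260 - 9*I)
1/(97385 + 206416) + b(-146, -355) = 1/(97385 + 206416) + (-260 - 9*(-146)) = 1/303801 + (-260 + 1314) = 1/303801 + 1054 = 320206255/303801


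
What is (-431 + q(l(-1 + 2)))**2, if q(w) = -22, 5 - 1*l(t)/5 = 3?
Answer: 205209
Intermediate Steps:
l(t) = 10 (l(t) = 25 - 5*3 = 25 - 15 = 10)
(-431 + q(l(-1 + 2)))**2 = (-431 - 22)**2 = (-453)**2 = 205209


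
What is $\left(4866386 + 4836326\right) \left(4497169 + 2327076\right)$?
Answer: $66213683852440$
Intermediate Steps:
$\left(4866386 + 4836326\right) \left(4497169 + 2327076\right) = 9702712 \cdot 6824245 = 66213683852440$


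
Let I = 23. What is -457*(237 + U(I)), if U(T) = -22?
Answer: -98255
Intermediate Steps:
-457*(237 + U(I)) = -457*(237 - 22) = -457*215 = -98255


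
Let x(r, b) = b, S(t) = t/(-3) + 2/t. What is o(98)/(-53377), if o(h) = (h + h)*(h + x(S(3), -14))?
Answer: -16464/53377 ≈ -0.30845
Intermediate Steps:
S(t) = 2/t - t/3 (S(t) = t*(-⅓) + 2/t = -t/3 + 2/t = 2/t - t/3)
o(h) = 2*h*(-14 + h) (o(h) = (h + h)*(h - 14) = (2*h)*(-14 + h) = 2*h*(-14 + h))
o(98)/(-53377) = (2*98*(-14 + 98))/(-53377) = (2*98*84)*(-1/53377) = 16464*(-1/53377) = -16464/53377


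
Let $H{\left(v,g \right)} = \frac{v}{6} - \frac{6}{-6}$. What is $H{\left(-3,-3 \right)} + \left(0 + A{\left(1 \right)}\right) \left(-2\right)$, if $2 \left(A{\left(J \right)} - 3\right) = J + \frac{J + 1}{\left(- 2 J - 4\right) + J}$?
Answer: $- \frac{61}{10} \approx -6.1$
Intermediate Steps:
$H{\left(v,g \right)} = 1 + \frac{v}{6}$ ($H{\left(v,g \right)} = v \frac{1}{6} - -1 = \frac{v}{6} + 1 = 1 + \frac{v}{6}$)
$A{\left(J \right)} = 3 + \frac{J}{2} + \frac{1 + J}{2 \left(-4 - J\right)}$ ($A{\left(J \right)} = 3 + \frac{J + \frac{J + 1}{\left(- 2 J - 4\right) + J}}{2} = 3 + \frac{J + \frac{1 + J}{\left(-4 - 2 J\right) + J}}{2} = 3 + \frac{J + \frac{1 + J}{-4 - J}}{2} = 3 + \left(\frac{J}{2} + \frac{1 + J}{2 \left(-4 - J\right)}\right) = 3 + \frac{J}{2} + \frac{1 + J}{2 \left(-4 - J\right)}$)
$H{\left(-3,-3 \right)} + \left(0 + A{\left(1 \right)}\right) \left(-2\right) = \left(1 + \frac{1}{6} \left(-3\right)\right) + \left(0 + \frac{23 + 1^{2} + 9 \cdot 1}{2 \left(4 + 1\right)}\right) \left(-2\right) = \left(1 - \frac{1}{2}\right) + \left(0 + \frac{23 + 1 + 9}{2 \cdot 5}\right) \left(-2\right) = \frac{1}{2} + \left(0 + \frac{1}{2} \cdot \frac{1}{5} \cdot 33\right) \left(-2\right) = \frac{1}{2} + \left(0 + \frac{33}{10}\right) \left(-2\right) = \frac{1}{2} + \frac{33}{10} \left(-2\right) = \frac{1}{2} - \frac{33}{5} = - \frac{61}{10}$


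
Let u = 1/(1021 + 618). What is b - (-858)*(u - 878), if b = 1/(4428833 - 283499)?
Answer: -465293835605983/617654766 ≈ -7.5332e+5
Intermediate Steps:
u = 1/1639 ≈ 0.00061013
b = 1/4145334 ≈ 2.4124e-7
b - (-858)*(u - 878) = 1/4145334 - (-858)*(1/1639 - 878) = 1/4145334 - (-858)*(-1439041)/1639 = 1/4145334 - 1*112245198/149 = 1/4145334 - 112245198/149 = -465293835605983/617654766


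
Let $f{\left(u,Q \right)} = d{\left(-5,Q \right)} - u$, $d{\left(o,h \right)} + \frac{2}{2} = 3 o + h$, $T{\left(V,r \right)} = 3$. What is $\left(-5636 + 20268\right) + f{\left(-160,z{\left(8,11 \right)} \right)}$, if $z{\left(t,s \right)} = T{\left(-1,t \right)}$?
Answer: $14779$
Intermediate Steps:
$z{\left(t,s \right)} = 3$
$d{\left(o,h \right)} = -1 + h + 3 o$ ($d{\left(o,h \right)} = -1 + \left(3 o + h\right) = -1 + \left(h + 3 o\right) = -1 + h + 3 o$)
$f{\left(u,Q \right)} = -16 + Q - u$ ($f{\left(u,Q \right)} = \left(-1 + Q + 3 \left(-5\right)\right) - u = \left(-1 + Q - 15\right) - u = \left(-16 + Q\right) - u = -16 + Q - u$)
$\left(-5636 + 20268\right) + f{\left(-160,z{\left(8,11 \right)} \right)} = \left(-5636 + 20268\right) - -147 = 14632 + \left(-16 + 3 + 160\right) = 14632 + 147 = 14779$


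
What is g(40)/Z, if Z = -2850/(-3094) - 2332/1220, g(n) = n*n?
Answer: -188734000/116819 ≈ -1615.6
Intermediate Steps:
g(n) = n²
Z = -467276/471835 (Z = -2850*(-1/3094) - 2332*1/1220 = 1425/1547 - 583/305 = -467276/471835 ≈ -0.99034)
g(40)/Z = 40²/(-467276/471835) = 1600*(-471835/467276) = -188734000/116819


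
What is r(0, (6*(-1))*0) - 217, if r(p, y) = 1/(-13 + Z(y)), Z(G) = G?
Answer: -2822/13 ≈ -217.08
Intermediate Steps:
r(p, y) = 1/(-13 + y)
r(0, (6*(-1))*0) - 217 = 1/(-13 + (6*(-1))*0) - 217 = 1/(-13 - 6*0) - 217 = 1/(-13 + 0) - 217 = 1/(-13) - 217 = -1/13 - 217 = -2822/13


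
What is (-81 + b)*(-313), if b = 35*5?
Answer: -29422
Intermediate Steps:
b = 175
(-81 + b)*(-313) = (-81 + 175)*(-313) = 94*(-313) = -29422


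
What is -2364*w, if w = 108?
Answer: -255312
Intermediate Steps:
-2364*w = -2364*108 = -255312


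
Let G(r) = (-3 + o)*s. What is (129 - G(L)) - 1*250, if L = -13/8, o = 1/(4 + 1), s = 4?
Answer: -549/5 ≈ -109.80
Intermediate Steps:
o = ⅕ (o = 1/5 = ⅕ ≈ 0.20000)
L = -13/8 (L = -13*⅛ = -13/8 ≈ -1.6250)
G(r) = -56/5 (G(r) = (-3 + ⅕)*4 = -14/5*4 = -56/5)
(129 - G(L)) - 1*250 = (129 - 1*(-56/5)) - 1*250 = (129 + 56/5) - 250 = 701/5 - 250 = -549/5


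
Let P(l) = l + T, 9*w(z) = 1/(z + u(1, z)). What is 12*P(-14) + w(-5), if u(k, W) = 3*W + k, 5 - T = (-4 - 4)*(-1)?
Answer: -34885/171 ≈ -204.01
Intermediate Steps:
T = -3 (T = 5 - (-4 - 4)*(-1) = 5 - (-8)*(-1) = 5 - 1*8 = 5 - 8 = -3)
u(k, W) = k + 3*W
w(z) = 1/(9*(1 + 4*z)) (w(z) = 1/(9*(z + (1 + 3*z))) = 1/(9*(1 + 4*z)))
P(l) = -3 + l (P(l) = l - 3 = -3 + l)
12*P(-14) + w(-5) = 12*(-3 - 14) + 1/(9*(1 + 4*(-5))) = 12*(-17) + 1/(9*(1 - 20)) = -204 + (1/9)/(-19) = -204 + (1/9)*(-1/19) = -204 - 1/171 = -34885/171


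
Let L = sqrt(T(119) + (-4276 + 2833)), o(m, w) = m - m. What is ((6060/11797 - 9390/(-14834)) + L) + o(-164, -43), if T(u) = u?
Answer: 100333935/87498349 + 2*I*sqrt(331) ≈ 1.1467 + 36.387*I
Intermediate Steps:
o(m, w) = 0
L = 2*I*sqrt(331) (L = sqrt(119 + (-4276 + 2833)) = sqrt(119 - 1443) = sqrt(-1324) = 2*I*sqrt(331) ≈ 36.387*I)
((6060/11797 - 9390/(-14834)) + L) + o(-164, -43) = ((6060/11797 - 9390/(-14834)) + 2*I*sqrt(331)) + 0 = ((6060*(1/11797) - 9390*(-1/14834)) + 2*I*sqrt(331)) + 0 = ((6060/11797 + 4695/7417) + 2*I*sqrt(331)) + 0 = (100333935/87498349 + 2*I*sqrt(331)) + 0 = 100333935/87498349 + 2*I*sqrt(331)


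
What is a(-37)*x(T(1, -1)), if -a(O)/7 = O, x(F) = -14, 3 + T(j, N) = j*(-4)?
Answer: -3626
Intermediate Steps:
T(j, N) = -3 - 4*j (T(j, N) = -3 + j*(-4) = -3 - 4*j)
a(O) = -7*O
a(-37)*x(T(1, -1)) = -7*(-37)*(-14) = 259*(-14) = -3626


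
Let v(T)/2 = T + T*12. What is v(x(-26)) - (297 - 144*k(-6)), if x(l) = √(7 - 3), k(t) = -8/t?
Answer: -53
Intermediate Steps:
x(l) = 2 (x(l) = √4 = 2)
v(T) = 26*T (v(T) = 2*(T + T*12) = 2*(T + 12*T) = 2*(13*T) = 26*T)
v(x(-26)) - (297 - 144*k(-6)) = 26*2 - (297 - (-1152)/(-6)) = 52 - (297 - (-1152)*(-1)/6) = 52 - (297 - 144*4/3) = 52 - (297 - 192) = 52 - 1*105 = 52 - 105 = -53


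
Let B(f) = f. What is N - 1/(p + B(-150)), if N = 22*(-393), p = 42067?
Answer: -362414383/41917 ≈ -8646.0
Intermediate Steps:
N = -8646
N - 1/(p + B(-150)) = -8646 - 1/(42067 - 150) = -8646 - 1/41917 = -362414383/41917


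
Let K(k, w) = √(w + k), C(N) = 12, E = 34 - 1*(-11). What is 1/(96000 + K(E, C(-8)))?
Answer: 32000/3071999981 - √57/9215999943 ≈ 1.0416e-5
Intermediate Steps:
E = 45 (E = 34 + 11 = 45)
K(k, w) = √(k + w)
1/(96000 + K(E, C(-8))) = 1/(96000 + √(45 + 12)) = 1/(96000 + √57)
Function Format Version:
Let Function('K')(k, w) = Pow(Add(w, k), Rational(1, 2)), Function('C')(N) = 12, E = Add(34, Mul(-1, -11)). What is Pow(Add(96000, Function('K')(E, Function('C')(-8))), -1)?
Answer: Add(Rational(32000, 3071999981), Mul(Rational(-1, 9215999943), Pow(57, Rational(1, 2)))) ≈ 1.0416e-5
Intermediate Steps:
E = 45 (E = Add(34, 11) = 45)
Function('K')(k, w) = Pow(Add(k, w), Rational(1, 2))
Pow(Add(96000, Function('K')(E, Function('C')(-8))), -1) = Pow(Add(96000, Pow(Add(45, 12), Rational(1, 2))), -1) = Pow(Add(96000, Pow(57, Rational(1, 2))), -1)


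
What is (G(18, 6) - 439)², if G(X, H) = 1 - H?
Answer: 197136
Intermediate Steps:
(G(18, 6) - 439)² = ((1 - 1*6) - 439)² = ((1 - 6) - 439)² = (-5 - 439)² = (-444)² = 197136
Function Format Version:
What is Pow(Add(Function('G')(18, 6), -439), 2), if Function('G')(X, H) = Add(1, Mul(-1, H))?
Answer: 197136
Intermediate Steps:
Pow(Add(Function('G')(18, 6), -439), 2) = Pow(Add(Add(1, Mul(-1, 6)), -439), 2) = Pow(Add(Add(1, -6), -439), 2) = Pow(Add(-5, -439), 2) = Pow(-444, 2) = 197136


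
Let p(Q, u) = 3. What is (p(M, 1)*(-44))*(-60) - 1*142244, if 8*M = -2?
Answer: -134324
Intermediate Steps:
M = -¼ (M = (⅛)*(-2) = -¼ ≈ -0.25000)
(p(M, 1)*(-44))*(-60) - 1*142244 = (3*(-44))*(-60) - 1*142244 = -132*(-60) - 142244 = 7920 - 142244 = -134324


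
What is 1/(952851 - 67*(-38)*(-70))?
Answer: 1/774631 ≈ 1.2909e-6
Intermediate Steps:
1/(952851 - 67*(-38)*(-70)) = 1/(952851 + 2546*(-70)) = 1/(952851 - 178220) = 1/774631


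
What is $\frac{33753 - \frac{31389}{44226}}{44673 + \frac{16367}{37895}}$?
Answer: $\frac{1450434806645}{1919748262068} \approx 0.75553$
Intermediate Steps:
$\frac{33753 - \frac{31389}{44226}}{44673 + \frac{16367}{37895}} = \frac{33753 - \frac{10463}{14742}}{44673 + 16367 \cdot \frac{1}{37895}} = \frac{33753 - \frac{10463}{14742}}{44673 + \frac{1259}{2915}} = \frac{497576263}{14742 \cdot \frac{130223054}{2915}} = \frac{497576263}{14742} \cdot \frac{2915}{130223054} = \frac{1450434806645}{1919748262068}$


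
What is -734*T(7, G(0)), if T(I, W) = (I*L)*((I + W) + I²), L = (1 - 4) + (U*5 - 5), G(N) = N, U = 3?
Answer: -2014096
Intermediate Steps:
L = 7 (L = (1 - 4) + (3*5 - 5) = -3 + (15 - 5) = -3 + 10 = 7)
T(I, W) = 7*I*(I + W + I²) (T(I, W) = (I*7)*((I + W) + I²) = (7*I)*(I + W + I²) = 7*I*(I + W + I²))
-734*T(7, G(0)) = -5138*7*(7 + 0 + 7²) = -5138*7*(7 + 0 + 49) = -5138*7*56 = -734*2744 = -2014096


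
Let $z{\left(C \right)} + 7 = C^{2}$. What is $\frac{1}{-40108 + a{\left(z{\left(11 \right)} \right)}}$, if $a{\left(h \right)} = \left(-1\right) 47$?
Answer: $- \frac{1}{40155} \approx -2.4904 \cdot 10^{-5}$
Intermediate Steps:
$z{\left(C \right)} = -7 + C^{2}$
$a{\left(h \right)} = -47$
$\frac{1}{-40108 + a{\left(z{\left(11 \right)} \right)}} = \frac{1}{-40108 - 47} = \frac{1}{-40155} = - \frac{1}{40155}$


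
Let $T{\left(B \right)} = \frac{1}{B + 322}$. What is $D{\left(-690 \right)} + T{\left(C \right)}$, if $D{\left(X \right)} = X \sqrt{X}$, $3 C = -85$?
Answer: $\frac{3}{881} - 690 i \sqrt{690} \approx 0.0034052 - 18125.0 i$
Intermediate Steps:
$C = - \frac{85}{3}$ ($C = \frac{1}{3} \left(-85\right) = - \frac{85}{3} \approx -28.333$)
$D{\left(X \right)} = X^{\frac{3}{2}}$
$T{\left(B \right)} = \frac{1}{322 + B}$
$D{\left(-690 \right)} + T{\left(C \right)} = \left(-690\right)^{\frac{3}{2}} + \frac{1}{322 - \frac{85}{3}} = - 690 i \sqrt{690} + \frac{1}{\frac{881}{3}} = - 690 i \sqrt{690} + \frac{3}{881} = \frac{3}{881} - 690 i \sqrt{690}$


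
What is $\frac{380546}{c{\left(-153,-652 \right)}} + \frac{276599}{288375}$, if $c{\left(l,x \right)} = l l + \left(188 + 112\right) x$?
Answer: $- \frac{20704031447}{16551859875} \approx -1.2509$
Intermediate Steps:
$c{\left(l,x \right)} = l^{2} + 300 x$
$\frac{380546}{c{\left(-153,-652 \right)}} + \frac{276599}{288375} = \frac{380546}{\left(-153\right)^{2} + 300 \left(-652\right)} + \frac{276599}{288375} = \frac{380546}{23409 - 195600} + 276599 \cdot \frac{1}{288375} = \frac{380546}{-172191} + \frac{276599}{288375} = 380546 \left(- \frac{1}{172191}\right) + \frac{276599}{288375} = - \frac{380546}{172191} + \frac{276599}{288375} = - \frac{20704031447}{16551859875}$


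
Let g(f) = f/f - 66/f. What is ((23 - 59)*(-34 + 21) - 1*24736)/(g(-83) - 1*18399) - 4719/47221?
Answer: 21977213483/18026238982 ≈ 1.2192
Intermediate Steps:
g(f) = 1 - 66/f
((23 - 59)*(-34 + 21) - 1*24736)/(g(-83) - 1*18399) - 4719/47221 = ((23 - 59)*(-34 + 21) - 1*24736)/((-66 - 83)/(-83) - 1*18399) - 4719/47221 = (-36*(-13) - 24736)/(-1/83*(-149) - 18399) - 4719*1/47221 = (468 - 24736)/(149/83 - 18399) - 4719/47221 = -24268/(-1526968/83) - 4719/47221 = -24268*(-83/1526968) - 4719/47221 = 503561/381742 - 4719/47221 = 21977213483/18026238982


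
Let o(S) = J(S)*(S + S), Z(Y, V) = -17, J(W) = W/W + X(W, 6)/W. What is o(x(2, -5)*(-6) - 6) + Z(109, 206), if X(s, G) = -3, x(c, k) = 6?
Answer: -107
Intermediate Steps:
J(W) = 1 - 3/W (J(W) = W/W - 3/W = 1 - 3/W)
o(S) = -6 + 2*S (o(S) = ((-3 + S)/S)*(S + S) = ((-3 + S)/S)*(2*S) = -6 + 2*S)
o(x(2, -5)*(-6) - 6) + Z(109, 206) = (-6 + 2*(6*(-6) - 6)) - 17 = (-6 + 2*(-36 - 6)) - 17 = (-6 + 2*(-42)) - 17 = (-6 - 84) - 17 = -90 - 17 = -107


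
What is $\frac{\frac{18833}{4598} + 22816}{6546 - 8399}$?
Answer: $- \frac{104926801}{8520094} \approx -12.315$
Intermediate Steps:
$\frac{\frac{18833}{4598} + 22816}{6546 - 8399} = \frac{18833 \cdot \frac{1}{4598} + 22816}{-1853} = \left(\frac{18833}{4598} + 22816\right) \left(- \frac{1}{1853}\right) = \frac{104926801}{4598} \left(- \frac{1}{1853}\right) = - \frac{104926801}{8520094}$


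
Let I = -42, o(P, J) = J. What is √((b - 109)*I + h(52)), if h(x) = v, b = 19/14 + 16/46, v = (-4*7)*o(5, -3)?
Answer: 3*√269813/23 ≈ 67.752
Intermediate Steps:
v = 84 (v = -4*7*(-3) = -28*(-3) = 84)
b = 549/322 (b = 19*(1/14) + 16*(1/46) = 19/14 + 8/23 = 549/322 ≈ 1.7050)
h(x) = 84
√((b - 109)*I + h(52)) = √((549/322 - 109)*(-42) + 84) = √(-34549/322*(-42) + 84) = √(103647/23 + 84) = √(105579/23) = 3*√269813/23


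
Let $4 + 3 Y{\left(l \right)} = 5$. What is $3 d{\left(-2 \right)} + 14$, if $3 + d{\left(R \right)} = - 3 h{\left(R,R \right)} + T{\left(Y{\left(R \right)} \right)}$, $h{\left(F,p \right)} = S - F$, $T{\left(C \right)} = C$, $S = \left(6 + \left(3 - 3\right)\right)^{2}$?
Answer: $-336$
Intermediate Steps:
$Y{\left(l \right)} = \frac{1}{3}$ ($Y{\left(l \right)} = - \frac{4}{3} + \frac{1}{3} \cdot 5 = - \frac{4}{3} + \frac{5}{3} = \frac{1}{3}$)
$S = 36$ ($S = \left(6 + 0\right)^{2} = 6^{2} = 36$)
$h{\left(F,p \right)} = 36 - F$
$d{\left(R \right)} = - \frac{332}{3} + 3 R$ ($d{\left(R \right)} = -3 - \left(- \frac{1}{3} + 3 \left(36 - R\right)\right) = -3 + \left(\left(-108 + 3 R\right) + \frac{1}{3}\right) = -3 + \left(- \frac{323}{3} + 3 R\right) = - \frac{332}{3} + 3 R$)
$3 d{\left(-2 \right)} + 14 = 3 \left(- \frac{332}{3} + 3 \left(-2\right)\right) + 14 = 3 \left(- \frac{332}{3} - 6\right) + 14 = 3 \left(- \frac{350}{3}\right) + 14 = -350 + 14 = -336$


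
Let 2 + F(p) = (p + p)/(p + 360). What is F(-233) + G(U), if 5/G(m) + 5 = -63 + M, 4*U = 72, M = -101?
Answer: -122315/21463 ≈ -5.6989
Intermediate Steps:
F(p) = -2 + 2*p/(360 + p) (F(p) = -2 + (p + p)/(p + 360) = -2 + (2*p)/(360 + p) = -2 + 2*p/(360 + p))
U = 18 (U = (¼)*72 = 18)
G(m) = -5/169 (G(m) = 5/(-5 + (-63 - 101)) = 5/(-5 - 164) = 5/(-169) = 5*(-1/169) = -5/169)
F(-233) + G(U) = -720/(360 - 233) - 5/169 = -720/127 - 5/169 = -122315/21463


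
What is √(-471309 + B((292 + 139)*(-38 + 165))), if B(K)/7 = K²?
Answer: √20972502874 ≈ 1.4482e+5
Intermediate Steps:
B(K) = 7*K²
√(-471309 + B((292 + 139)*(-38 + 165))) = √(-471309 + 7*((292 + 139)*(-38 + 165))²) = √(-471309 + 7*(431*127)²) = √(-471309 + 7*54737²) = √(-471309 + 7*2996139169) = √(-471309 + 20972974183) = √20972502874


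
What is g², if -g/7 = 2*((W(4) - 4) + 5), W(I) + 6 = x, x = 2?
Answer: 1764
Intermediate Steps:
W(I) = -4 (W(I) = -6 + 2 = -4)
g = 42 (g = -14*((-4 - 4) + 5) = -14*(-8 + 5) = -14*(-3) = -7*(-6) = 42)
g² = 42² = 1764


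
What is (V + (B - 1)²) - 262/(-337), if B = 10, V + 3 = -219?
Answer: -47255/337 ≈ -140.22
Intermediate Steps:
V = -222 (V = -3 - 219 = -222)
(V + (B - 1)²) - 262/(-337) = (-222 + (10 - 1)²) - 262/(-337) = (-222 + 9²) - 262*(-1/337) = (-222 + 81) + 262/337 = -141 + 262/337 = -47255/337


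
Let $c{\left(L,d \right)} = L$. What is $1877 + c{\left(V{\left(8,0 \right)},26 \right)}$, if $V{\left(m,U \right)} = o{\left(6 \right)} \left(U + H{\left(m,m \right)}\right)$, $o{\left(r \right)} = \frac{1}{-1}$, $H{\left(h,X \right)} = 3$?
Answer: $1874$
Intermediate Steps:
$o{\left(r \right)} = -1$
$V{\left(m,U \right)} = -3 - U$ ($V{\left(m,U \right)} = - (U + 3) = - (3 + U) = -3 - U$)
$1877 + c{\left(V{\left(8,0 \right)},26 \right)} = 1877 - 3 = 1874$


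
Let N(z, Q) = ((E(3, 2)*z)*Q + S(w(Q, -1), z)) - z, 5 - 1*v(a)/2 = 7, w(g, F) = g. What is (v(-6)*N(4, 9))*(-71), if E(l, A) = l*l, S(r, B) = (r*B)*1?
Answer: 101104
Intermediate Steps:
v(a) = -4 (v(a) = 10 - 2*7 = 10 - 14 = -4)
S(r, B) = B*r (S(r, B) = (B*r)*1 = B*r)
E(l, A) = l²
N(z, Q) = -z + 10*Q*z (N(z, Q) = ((3²*z)*Q + z*Q) - z = ((9*z)*Q + Q*z) - z = (9*Q*z + Q*z) - z = 10*Q*z - z = -z + 10*Q*z)
(v(-6)*N(4, 9))*(-71) = -16*(-1 + 10*9)*(-71) = -16*(-1 + 90)*(-71) = -16*89*(-71) = -4*356*(-71) = -1424*(-71) = 101104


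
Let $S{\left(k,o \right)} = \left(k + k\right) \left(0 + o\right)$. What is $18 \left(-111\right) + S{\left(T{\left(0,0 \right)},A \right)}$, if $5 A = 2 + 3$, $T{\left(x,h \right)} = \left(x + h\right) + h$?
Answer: $-1998$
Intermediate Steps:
$T{\left(x,h \right)} = x + 2 h$ ($T{\left(x,h \right)} = \left(h + x\right) + h = x + 2 h$)
$A = 1$ ($A = \frac{2 + 3}{5} = \frac{1}{5} \cdot 5 = 1$)
$S{\left(k,o \right)} = 2 k o$
$18 \left(-111\right) + S{\left(T{\left(0,0 \right)},A \right)} = 18 \left(-111\right) + 2 \left(0 + 2 \cdot 0\right) 1 = -1998 + 2 \left(0 + 0\right) 1 = -1998 + 2 \cdot 0 \cdot 1 = -1998 + 0 = -1998$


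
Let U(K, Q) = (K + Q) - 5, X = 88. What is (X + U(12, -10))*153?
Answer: 13005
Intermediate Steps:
U(K, Q) = -5 + K + Q
(X + U(12, -10))*153 = (88 + (-5 + 12 - 10))*153 = (88 - 3)*153 = 85*153 = 13005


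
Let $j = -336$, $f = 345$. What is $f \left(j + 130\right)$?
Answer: $-71070$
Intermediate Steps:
$f \left(j + 130\right) = 345 \left(-336 + 130\right) = 345 \left(-206\right) = -71070$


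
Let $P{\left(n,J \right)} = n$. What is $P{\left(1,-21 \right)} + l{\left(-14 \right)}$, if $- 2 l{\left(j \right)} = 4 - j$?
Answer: $-8$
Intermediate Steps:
$l{\left(j \right)} = -2 + \frac{j}{2}$ ($l{\left(j \right)} = - \frac{4 - j}{2} = -2 + \frac{j}{2}$)
$P{\left(1,-21 \right)} + l{\left(-14 \right)} = 1 + \left(-2 + \frac{1}{2} \left(-14\right)\right) = 1 - 9 = -8$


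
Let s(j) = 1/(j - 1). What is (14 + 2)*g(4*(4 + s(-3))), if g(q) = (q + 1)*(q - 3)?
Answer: 3072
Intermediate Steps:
s(j) = 1/(-1 + j)
g(q) = (1 + q)*(-3 + q)
(14 + 2)*g(4*(4 + s(-3))) = (14 + 2)*(-3 + (4*(4 + 1/(-1 - 3)))**2 - 8*(4 + 1/(-1 - 3))) = 16*(-3 + (4*(4 + 1/(-4)))**2 - 8*(4 + 1/(-4))) = 16*(-3 + (4*(4 - 1/4))**2 - 8*(4 - 1/4)) = 16*(-3 + (4*(15/4))**2 - 8*15/4) = 16*(-3 + 15**2 - 2*15) = 16*(-3 + 225 - 30) = 16*192 = 3072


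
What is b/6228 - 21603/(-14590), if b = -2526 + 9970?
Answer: 60787861/22716630 ≈ 2.6759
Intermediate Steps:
b = 7444
b/6228 - 21603/(-14590) = 7444/6228 - 21603/(-14590) = 7444*(1/6228) - 21603*(-1/14590) = 1861/1557 + 21603/14590 = 60787861/22716630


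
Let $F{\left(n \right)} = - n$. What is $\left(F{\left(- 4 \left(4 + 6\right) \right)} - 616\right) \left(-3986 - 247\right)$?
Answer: $2438208$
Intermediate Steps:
$\left(F{\left(- 4 \left(4 + 6\right) \right)} - 616\right) \left(-3986 - 247\right) = \left(- \left(-4\right) \left(4 + 6\right) - 616\right) \left(-3986 - 247\right) = \left(- \left(-4\right) 10 - 616\right) \left(-4233\right) = \left(\left(-1\right) \left(-40\right) - 616\right) \left(-4233\right) = \left(40 - 616\right) \left(-4233\right) = \left(-576\right) \left(-4233\right) = 2438208$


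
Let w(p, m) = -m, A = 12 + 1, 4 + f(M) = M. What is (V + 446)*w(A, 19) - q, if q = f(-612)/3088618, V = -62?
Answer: -11267278156/1544309 ≈ -7296.0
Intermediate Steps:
f(M) = -4 + M
A = 13
q = -308/1544309 (q = (-4 - 612)/3088618 = -616*1/3088618 = -308/1544309 ≈ -0.00019944)
(V + 446)*w(A, 19) - q = (-62 + 446)*(-1*19) - 1*(-308/1544309) = 384*(-19) + 308/1544309 = -7296 + 308/1544309 = -11267278156/1544309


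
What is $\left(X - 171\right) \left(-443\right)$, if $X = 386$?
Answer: $-95245$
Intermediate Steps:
$\left(X - 171\right) \left(-443\right) = \left(386 - 171\right) \left(-443\right) = 215 \left(-443\right) = -95245$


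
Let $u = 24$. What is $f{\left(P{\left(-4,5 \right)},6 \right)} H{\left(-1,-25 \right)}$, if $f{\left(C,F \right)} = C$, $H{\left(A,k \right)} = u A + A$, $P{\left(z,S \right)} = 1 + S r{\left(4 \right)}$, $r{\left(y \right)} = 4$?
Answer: $-525$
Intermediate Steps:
$P{\left(z,S \right)} = 1 + 4 S$ ($P{\left(z,S \right)} = 1 + S 4 = 1 + 4 S$)
$H{\left(A,k \right)} = 25 A$ ($H{\left(A,k \right)} = 24 A + A = 25 A$)
$f{\left(P{\left(-4,5 \right)},6 \right)} H{\left(-1,-25 \right)} = \left(1 + 4 \cdot 5\right) 25 \left(-1\right) = \left(1 + 20\right) \left(-25\right) = 21 \left(-25\right) = -525$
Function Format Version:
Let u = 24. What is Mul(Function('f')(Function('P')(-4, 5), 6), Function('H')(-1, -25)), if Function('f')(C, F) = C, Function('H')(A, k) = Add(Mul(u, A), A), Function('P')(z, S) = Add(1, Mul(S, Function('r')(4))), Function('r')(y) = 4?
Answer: -525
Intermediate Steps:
Function('P')(z, S) = Add(1, Mul(4, S)) (Function('P')(z, S) = Add(1, Mul(S, 4)) = Add(1, Mul(4, S)))
Function('H')(A, k) = Mul(25, A) (Function('H')(A, k) = Add(Mul(24, A), A) = Mul(25, A))
Mul(Function('f')(Function('P')(-4, 5), 6), Function('H')(-1, -25)) = Mul(Add(1, Mul(4, 5)), Mul(25, -1)) = Mul(Add(1, 20), -25) = Mul(21, -25) = -525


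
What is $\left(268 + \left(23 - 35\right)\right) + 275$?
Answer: $531$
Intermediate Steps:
$\left(268 + \left(23 - 35\right)\right) + 275 = \left(268 - 12\right) + 275 = 256 + 275 = 531$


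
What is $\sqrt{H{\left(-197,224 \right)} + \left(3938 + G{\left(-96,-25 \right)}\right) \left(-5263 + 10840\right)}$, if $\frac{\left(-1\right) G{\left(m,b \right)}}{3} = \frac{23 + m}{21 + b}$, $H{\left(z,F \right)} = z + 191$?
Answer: $\frac{\sqrt{86627517}}{2} \approx 4653.7$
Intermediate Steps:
$H{\left(z,F \right)} = 191 + z$
$G{\left(m,b \right)} = - \frac{3 \left(23 + m\right)}{21 + b}$ ($G{\left(m,b \right)} = - 3 \frac{23 + m}{21 + b} = - \frac{3 \left(23 + m\right)}{21 + b}$)
$\sqrt{H{\left(-197,224 \right)} + \left(3938 + G{\left(-96,-25 \right)}\right) \left(-5263 + 10840\right)} = \sqrt{\left(191 - 197\right) + \left(3938 + \frac{3 \left(-23 - -96\right)}{21 - 25}\right) \left(-5263 + 10840\right)} = \sqrt{-6 + \left(3938 + \frac{3 \left(-23 + 96\right)}{-4}\right) 5577} = \sqrt{-6 + \left(3938 + 3 \left(- \frac{1}{4}\right) 73\right) 5577} = \sqrt{-6 + \left(3938 - \frac{219}{4}\right) 5577} = \sqrt{-6 + \frac{15533}{4} \cdot 5577} = \sqrt{-6 + \frac{86627541}{4}} = \sqrt{\frac{86627517}{4}} = \frac{\sqrt{86627517}}{2}$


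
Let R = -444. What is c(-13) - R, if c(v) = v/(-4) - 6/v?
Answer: 23281/52 ≈ 447.71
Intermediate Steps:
c(v) = -6/v - v/4 (c(v) = v*(-¼) - 6/v = -v/4 - 6/v = -6/v - v/4)
c(-13) - R = (-6/(-13) - ¼*(-13)) - 1*(-444) = (-6*(-1/13) + 13/4) + 444 = (6/13 + 13/4) + 444 = 193/52 + 444 = 23281/52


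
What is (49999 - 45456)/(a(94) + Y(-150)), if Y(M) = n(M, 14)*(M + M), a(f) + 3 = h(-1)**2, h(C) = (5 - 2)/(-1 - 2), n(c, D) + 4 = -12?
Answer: 4543/4798 ≈ 0.94685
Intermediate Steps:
n(c, D) = -16 (n(c, D) = -4 - 12 = -16)
h(C) = -1 (h(C) = 3/(-3) = 3*(-1/3) = -1)
a(f) = -2 (a(f) = -3 + (-1)**2 = -3 + 1 = -2)
Y(M) = -32*M (Y(M) = -16*(M + M) = -32*M)
(49999 - 45456)/(a(94) + Y(-150)) = (49999 - 45456)/(-2 - 32*(-150)) = 4543/(-2 + 4800) = 4543/4798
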